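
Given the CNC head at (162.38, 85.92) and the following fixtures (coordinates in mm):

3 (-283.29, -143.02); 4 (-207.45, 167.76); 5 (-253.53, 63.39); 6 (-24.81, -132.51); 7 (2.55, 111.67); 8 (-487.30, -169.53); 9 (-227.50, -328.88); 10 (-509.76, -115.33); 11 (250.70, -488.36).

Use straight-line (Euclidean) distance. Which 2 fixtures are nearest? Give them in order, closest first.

7, 6

Distances from (162.38, 85.92):
3: √((-445.67)² + (-228.94)²) = √(198621.7489 + 52413.5236) = 501.03 mm
4: √((-369.83)² + (81.84)²) = √(136774.2289 + 6697.7856) = 378.78 mm
5: √((-415.91)² + (-22.53)²) = √(172981.1281 + 507.6009) = 416.52 mm
6: √((-187.19)² + (-218.43)²) = √(35040.0961 + 47711.6649) = 287.67 mm
7: √((-159.83)² + (25.75)²) = √(25545.6289 + 663.0625) = 161.89 mm
8: √((-649.68)² + (-255.45)²) = √(422084.1024 + 65254.7025) = 698.10 mm
9: √((-389.88)² + (-414.80)²) = √(152006.4144 + 172059.0400) = 569.27 mm
10: √((-672.14)² + (-201.25)²) = √(451772.1796 + 40501.5625) = 701.62 mm
11: √((88.32)² + (-574.28)²) = √(7800.4224 + 329797.5184) = 581.03 mm
Sorted: 7 (161.89 mm) < 6 (287.67 mm) < 4 (378.78 mm) < 5 (416.52 mm) < …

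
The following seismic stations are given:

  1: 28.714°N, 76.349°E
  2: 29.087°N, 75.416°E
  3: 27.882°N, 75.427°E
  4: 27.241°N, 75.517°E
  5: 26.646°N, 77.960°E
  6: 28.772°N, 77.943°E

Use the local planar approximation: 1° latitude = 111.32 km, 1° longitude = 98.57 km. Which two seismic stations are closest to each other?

Pairwise distances:
1–2: 100.905 km
1–3: 129.760 km
1–4: 183.339 km
1–5: 279.665 km
1–6: 157.253 km
2–3: 134.145 km
2–4: 205.738 km
2–5: 369.757 km
2–6: 251.543 km
3–4: 71.905 km
3–5: 285.080 km
3–6: 267.060 km
4–5: 249.750 km
4–6: 293.650 km
5–6: 236.672 km
Closest pair: 3–4 at 71.905 km.

3 and 4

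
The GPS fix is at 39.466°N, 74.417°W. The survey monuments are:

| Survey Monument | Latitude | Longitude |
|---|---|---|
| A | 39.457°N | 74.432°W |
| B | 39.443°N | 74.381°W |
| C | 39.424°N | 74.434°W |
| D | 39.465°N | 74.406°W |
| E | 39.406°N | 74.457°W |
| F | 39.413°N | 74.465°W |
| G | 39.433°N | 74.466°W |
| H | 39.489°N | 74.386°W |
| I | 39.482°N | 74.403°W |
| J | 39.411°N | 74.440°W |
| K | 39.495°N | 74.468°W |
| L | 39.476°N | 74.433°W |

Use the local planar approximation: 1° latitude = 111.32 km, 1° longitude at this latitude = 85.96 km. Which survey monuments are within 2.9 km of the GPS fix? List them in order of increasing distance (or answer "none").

D, A, L, I

Distances from 39.466°N, 74.417°W:
A: √((-0.009·111.32)² + (-0.015·85.96)²) = √(1.00376 + 1.66255) = 1.633 km
B: √((-0.023·111.32)² + (0.036·85.96)²) = √(6.55544 + 9.57630) = 4.016 km
C: √((-0.042·111.32)² + (-0.017·85.96)²) = √(21.85974 + 2.13546) = 4.898 km
D: √((-0.001·111.32)² + (0.011·85.96)²) = √(0.01239 + 0.89408) = 0.952 km
E: √((-0.060·111.32)² + (-0.040·85.96)²) = √(44.61171 + 11.82259) = 7.512 km
F: √((-0.053·111.32)² + (-0.048·85.96)²) = √(34.80953 + 17.02454) = 7.200 km
G: √((-0.033·111.32)² + (-0.049·85.96)²) = √(13.49504 + 17.74128) = 5.589 km
H: √((0.023·111.32)² + (0.031·85.96)²) = √(6.55544 + 7.10095) = 3.695 km
I: √((0.016·111.32)² + (0.014·85.96)²) = √(3.17239 + 1.44827) = 2.150 km
J: √((-0.055·111.32)² + (-0.023·85.96)²) = √(37.48623 + 3.90885) = 6.434 km
K: √((0.029·111.32)² + (-0.051·85.96)²) = √(10.42179 + 19.21911) = 5.444 km
L: √((0.010·111.32)² + (-0.016·85.96)²) = √(1.23921 + 1.89162) = 1.769 km
Threshold 2.9 km: D (0.952 km), A (1.633 km), L (1.769 km), I (2.150 km) are within range.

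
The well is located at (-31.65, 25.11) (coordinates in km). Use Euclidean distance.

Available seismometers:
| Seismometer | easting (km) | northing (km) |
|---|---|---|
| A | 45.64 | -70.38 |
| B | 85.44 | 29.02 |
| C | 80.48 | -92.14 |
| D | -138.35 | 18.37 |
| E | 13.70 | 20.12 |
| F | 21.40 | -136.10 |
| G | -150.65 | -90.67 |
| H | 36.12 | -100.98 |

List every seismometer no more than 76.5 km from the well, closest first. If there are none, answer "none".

Distances from (-31.65, 25.11):
A: 122.85 km
B: 117.16 km
C: 162.24 km
D: 106.91 km
E: 45.62 km
F: 169.71 km
G: 166.03 km
H: 143.15 km
Threshold 76.5 km: E (45.62 km) is within range.

E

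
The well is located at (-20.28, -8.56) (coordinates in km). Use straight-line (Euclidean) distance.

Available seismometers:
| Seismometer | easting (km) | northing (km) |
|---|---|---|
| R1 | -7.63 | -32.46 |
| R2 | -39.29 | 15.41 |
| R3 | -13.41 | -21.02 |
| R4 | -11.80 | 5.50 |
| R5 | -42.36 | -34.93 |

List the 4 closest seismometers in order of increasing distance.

R3, R4, R1, R2

Distances from (-20.28, -8.56):
R1: √((12.65)² + (-23.90)²) = √(160.0225 + 571.2100) = 27.04 km
R2: √((-19.01)² + (23.97)²) = √(361.3801 + 574.5609) = 30.59 km
R3: √((6.87)² + (-12.46)²) = √(47.1969 + 155.2516) = 14.23 km
R4: √((8.48)² + (14.06)²) = √(71.9104 + 197.6836) = 16.42 km
R5: √((-22.08)² + (-26.37)²) = √(487.5264 + 695.3769) = 34.39 km
Sorted: R3 (14.23 km) < R4 (16.42 km) < R1 (27.04 km) < R2 (30.59 km) < R5 (34.39 km)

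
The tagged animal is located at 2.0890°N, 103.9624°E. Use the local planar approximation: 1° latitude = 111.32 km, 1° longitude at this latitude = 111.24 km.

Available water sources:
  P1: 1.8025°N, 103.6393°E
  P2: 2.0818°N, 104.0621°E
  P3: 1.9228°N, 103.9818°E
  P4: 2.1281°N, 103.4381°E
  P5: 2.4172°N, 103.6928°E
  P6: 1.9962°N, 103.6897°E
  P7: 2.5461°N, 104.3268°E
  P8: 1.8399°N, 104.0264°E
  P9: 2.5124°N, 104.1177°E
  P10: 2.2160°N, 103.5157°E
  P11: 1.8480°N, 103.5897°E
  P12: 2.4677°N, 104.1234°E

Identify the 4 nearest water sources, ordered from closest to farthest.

P2, P3, P8, P6

Distances from 2.0890°N, 103.9624°E:
P1: √((-0.2865·111.32)² + (-0.3231·111.24)²) = √(1017.174931 + 1291.801773) = 48.0518 km
P2: √((-0.0072·111.32)² + (0.0997·111.24)²) = √(0.642409 + 123.002029) = 11.1196 km
P3: √((-0.1662·111.32)² + (0.0194·111.24)²) = √(342.301210 + 4.657206) = 18.6268 km
P4: √((0.0391·111.32)² + (-0.5243·111.24)²) = √(18.945231 + 3401.587726) = 58.4853 km
P5: √((0.3282·111.32)² + (-0.2696·111.24)²) = √(1334.822593 + 899.418334) = 47.2678 km
P6: √((-0.0928·111.32)² + (-0.2727·111.24)²) = √(106.719148 + 920.221204) = 32.0459 km
P7: √((0.4571·111.32)² + (0.3644·111.24)²) = √(2589.219314 + 1643.155622) = 65.0567 km
P8: √((-0.2491·111.32)² + (0.0640·111.24)²) = √(768.942474 + 50.685287) = 28.6291 km
P9: √((0.4234·111.32)² + (0.1553·111.24)²) = √(2221.509131 + 298.445388) = 50.1991 km
P10: √((0.1270·111.32)² + (-0.4467·111.24)²) = √(199.872865 + 2469.186338) = 51.6629 km
P11: √((-0.2410·111.32)² + (-0.3727·111.24)²) = √(719.748023 + 1718.860953) = 49.3823 km
P12: √((0.3787·111.32)² + (0.1610·111.24)²) = √(1777.202869 + 320.755205) = 45.8035 km
Sorted: P2 (11.1196 km) < P3 (18.6268 km) < P8 (28.6291 km) < P6 (32.0459 km) < P12 (45.8035 km) < P5 (47.2678 km) < …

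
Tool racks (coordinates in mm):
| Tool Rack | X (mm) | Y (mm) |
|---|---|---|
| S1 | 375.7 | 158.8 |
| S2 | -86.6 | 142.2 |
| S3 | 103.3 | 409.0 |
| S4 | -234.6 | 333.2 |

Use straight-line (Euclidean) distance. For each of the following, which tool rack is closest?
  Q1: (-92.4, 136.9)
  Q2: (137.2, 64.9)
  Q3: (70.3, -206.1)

Q1→S2; Q2→S2; Q3→S2

Q1 at (-92.4, 136.9):
  S1: 468.6 mm
  S2: 7.9 mm
  S3: 335.2 mm
  S4: 242.4 mm
  → nearest: S2 (7.9 mm)
Q2 at (137.2, 64.9):
  S1: 256.3 mm
  S2: 236.8 mm
  S3: 345.8 mm
  S4: 458.5 mm
  → nearest: S2 (236.8 mm)
Q3 at (70.3, -206.1):
  S1: 475.8 mm
  S2: 382.0 mm
  S3: 616.0 mm
  S4: 619.5 mm
  → nearest: S2 (382.0 mm)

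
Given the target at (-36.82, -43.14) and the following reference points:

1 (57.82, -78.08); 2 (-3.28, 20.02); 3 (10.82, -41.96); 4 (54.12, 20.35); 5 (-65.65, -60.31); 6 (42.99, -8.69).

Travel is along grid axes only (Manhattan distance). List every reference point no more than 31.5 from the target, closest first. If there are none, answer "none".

none

Distances from (-36.82, -43.14):
1: 129.58
2: 96.70
3: 48.82
4: 154.43
5: 46.00
6: 114.26
Threshold 31.5: none within range.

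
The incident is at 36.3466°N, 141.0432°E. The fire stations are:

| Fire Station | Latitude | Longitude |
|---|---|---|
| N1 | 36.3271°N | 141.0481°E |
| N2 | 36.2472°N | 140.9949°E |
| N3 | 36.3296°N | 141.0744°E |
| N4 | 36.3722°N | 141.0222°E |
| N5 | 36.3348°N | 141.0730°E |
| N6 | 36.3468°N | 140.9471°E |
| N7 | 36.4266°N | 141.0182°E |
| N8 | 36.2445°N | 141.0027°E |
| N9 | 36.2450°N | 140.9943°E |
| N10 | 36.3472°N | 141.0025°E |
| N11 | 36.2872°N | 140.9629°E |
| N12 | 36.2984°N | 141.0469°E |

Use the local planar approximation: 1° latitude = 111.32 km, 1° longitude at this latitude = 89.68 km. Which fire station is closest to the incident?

N1

Distances from 36.3466°N, 141.0432°E:
N1: √((-0.0195·111.32)² + (0.0049·89.68)²) = √(4.712112 + 0.193100) = 2.2148 km
N2: √((-0.0994·111.32)² + (-0.0483·89.68)²) = √(122.438828 + 18.762273) = 11.8828 km
N3: √((-0.0170·111.32)² + (0.0312·89.68)²) = √(3.581329 + 7.828894) = 3.3779 km
N4: √((0.0256·111.32)² + (-0.0210·89.68)²) = √(8.121314 + 3.546744) = 3.4159 km
N5: √((-0.0118·111.32)² + (0.0298·89.68)²) = √(1.725482 + 7.142064) = 2.9778 km
N6: √((0.0002·111.32)² + (-0.0961·89.68)²) = √(0.000496 + 74.274199) = 8.6183 km
N7: √((0.0800·111.32)² + (-0.0250·89.68)²) = √(79.309711 + 5.026564) = 9.1835 km
N8: √((-0.1021·111.32)² + (-0.0405·89.68)²) = √(129.180773 + 13.191715) = 11.9320 km
N9: √((-0.1016·111.32)² + (-0.0489·89.68)²) = √(127.918633 + 19.231312) = 12.1305 km
N10: √((0.0006·111.32)² + (-0.0407·89.68)²) = √(0.004461 + 13.322325) = 3.6506 km
N11: √((-0.0594·111.32)² + (-0.0803·89.68)²) = √(43.723940 + 51.858779) = 9.7766 km
N12: √((-0.0482·111.32)² + (0.0037·89.68)²) = √(28.789921 + 0.110102) = 5.3759 km
Minimum: N1 at 2.2148 km.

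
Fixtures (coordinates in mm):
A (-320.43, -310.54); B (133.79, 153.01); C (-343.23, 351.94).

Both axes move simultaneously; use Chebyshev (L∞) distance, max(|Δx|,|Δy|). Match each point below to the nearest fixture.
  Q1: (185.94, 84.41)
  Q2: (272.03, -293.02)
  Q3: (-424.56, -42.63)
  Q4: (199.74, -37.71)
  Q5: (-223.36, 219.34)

Q1→B; Q2→B; Q3→A; Q4→B; Q5→C

Q1 at (185.94, 84.41):
  A: 506.37 mm
  B: 68.60 mm
  C: 529.17 mm
  → nearest: B (68.60 mm)
Q2 at (272.03, -293.02):
  A: 592.46 mm
  B: 446.03 mm
  C: 644.96 mm
  → nearest: B (446.03 mm)
Q3 at (-424.56, -42.63):
  A: 267.91 mm
  B: 558.35 mm
  C: 394.57 mm
  → nearest: A (267.91 mm)
Q4 at (199.74, -37.71):
  A: 520.17 mm
  B: 190.72 mm
  C: 542.97 mm
  → nearest: B (190.72 mm)
Q5 at (-223.36, 219.34):
  A: 529.88 mm
  B: 357.15 mm
  C: 132.60 mm
  → nearest: C (132.60 mm)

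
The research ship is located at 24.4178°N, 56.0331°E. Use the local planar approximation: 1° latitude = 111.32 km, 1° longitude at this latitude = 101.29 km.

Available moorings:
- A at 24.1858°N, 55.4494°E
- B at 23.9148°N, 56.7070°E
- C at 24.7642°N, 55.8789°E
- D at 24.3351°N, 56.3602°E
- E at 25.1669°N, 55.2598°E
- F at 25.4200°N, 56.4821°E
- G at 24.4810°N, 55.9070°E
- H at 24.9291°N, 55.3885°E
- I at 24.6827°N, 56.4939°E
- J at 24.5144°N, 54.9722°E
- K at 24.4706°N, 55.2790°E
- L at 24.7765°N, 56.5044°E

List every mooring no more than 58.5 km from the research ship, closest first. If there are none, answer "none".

Distances from 24.4178°N, 56.0331°E:
A: 64.5176 km
B: 88.2874 km
C: 41.6043 km
D: 34.3872 km
E: 114.4075 km
F: 120.4786 km
G: 14.5821 km
H: 86.6177 km
I: 55.2095 km
J: 107.9953 km
K: 76.6086 km
L: 62.2363 km
Threshold 58.5 km: G (14.5821 km), D (34.3872 km), C (41.6043 km), I (55.2095 km) are within range.

G, D, C, I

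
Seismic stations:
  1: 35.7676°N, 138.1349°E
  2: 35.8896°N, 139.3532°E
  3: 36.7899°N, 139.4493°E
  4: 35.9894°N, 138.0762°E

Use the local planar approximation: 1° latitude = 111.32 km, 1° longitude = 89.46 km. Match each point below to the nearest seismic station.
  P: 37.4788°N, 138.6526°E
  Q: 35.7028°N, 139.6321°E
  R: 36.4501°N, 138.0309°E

P→3; Q→2; R→4

P at 37.4788°N, 138.6526°E:
  1: √((-1.7112·111.32)² + (-0.5177·89.46)²) = √(36286.738789 + 2144.934910) = 196.0400 km
  2: √((-1.5892·111.32)² + (0.7006·89.46)²) = √(31297.057522 + 3928.240362) = 187.6840 km
  3: √((-0.6889·111.32)² + (0.7967·89.46)²) = √(5881.102719 + 5079.809454) = 104.6944 km
  4: √((-1.4894·111.32)² + (-0.5764·89.46)²) = √(27489.642653 + 2658.922824) = 173.6334 km
  → nearest: 3 (104.6944 km)
Q at 35.7028°N, 139.6321°E:
  1: √((0.0648·111.32)² + (-1.4972·89.46)²) = √(52.035102 + 17939.792875) = 134.1336 km
  2: √((0.1868·111.32)² + (-0.2789·89.46)²) = √(432.414391 + 622.522161) = 32.4798 km
  3: √((1.0871·111.32)² + (-0.1828·89.46)²) = √(14644.865479 + 267.430028) = 122.1159 km
  4: √((0.2866·111.32)² + (-1.5559·89.46)²) = √(1017.885124 + 19374.082702) = 142.8004 km
  → nearest: 2 (32.4798 km)
R at 36.4501°N, 138.0309°E:
  1: √((-0.6825·111.32)² + (0.1040·89.46)²) = √(5772.337381 + 86.561439) = 76.5434 km
  2: √((-0.5605·111.32)² + (1.3223·89.46)²) = √(3893.118554 + 13993.223912) = 133.7398 km
  3: √((0.3398·111.32)² + (1.4184·89.46)²) = √(1430.846826 + 16101.088342) = 132.4082 km
  4: √((-0.4607·111.32)² + (0.0453·89.46)²) = √(2630.163944 + 16.423064) = 51.4450 km
  → nearest: 4 (51.4450 km)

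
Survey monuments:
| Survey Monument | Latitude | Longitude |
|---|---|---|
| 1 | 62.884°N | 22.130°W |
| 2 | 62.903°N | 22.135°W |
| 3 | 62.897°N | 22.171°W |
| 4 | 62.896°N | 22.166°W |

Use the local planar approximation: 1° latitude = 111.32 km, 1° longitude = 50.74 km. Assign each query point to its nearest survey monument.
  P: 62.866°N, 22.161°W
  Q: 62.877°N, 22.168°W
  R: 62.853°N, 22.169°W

P at 62.866°N, 22.161°W:
  1: 2.547 km
  2: 4.325 km
  3: 3.488 km
  4: 3.349 km
  → nearest: 1 (2.547 km)
Q at 62.877°N, 22.168°W:
  1: 2.080 km
  2: 3.344 km
  3: 2.232 km
  4: 2.118 km
  → nearest: 1 (2.080 km)
R at 62.853°N, 22.169°W:
  1: 3.978 km
  2: 5.827 km
  3: 4.899 km
  4: 4.789 km
  → nearest: 1 (3.978 km)

P→1; Q→1; R→1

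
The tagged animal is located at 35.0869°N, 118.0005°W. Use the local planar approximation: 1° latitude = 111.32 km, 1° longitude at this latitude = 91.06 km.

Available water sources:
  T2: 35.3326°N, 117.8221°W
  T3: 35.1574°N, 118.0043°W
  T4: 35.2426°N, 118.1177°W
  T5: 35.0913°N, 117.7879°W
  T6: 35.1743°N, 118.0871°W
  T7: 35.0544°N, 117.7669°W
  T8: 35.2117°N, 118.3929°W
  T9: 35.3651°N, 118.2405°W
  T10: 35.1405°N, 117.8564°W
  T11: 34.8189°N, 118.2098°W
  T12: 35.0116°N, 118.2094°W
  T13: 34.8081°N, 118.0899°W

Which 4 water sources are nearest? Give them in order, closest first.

Distances from 35.0869°N, 118.0005°W:
T2: √((0.2457·111.32)² + (0.1784·91.06)²) = √(748.094925 + 263.903404) = 31.8119 km
T3: √((0.0705·111.32)² + (-0.0038·91.06)²) = √(61.592046 + 0.119735) = 7.8557 km
T4: √((0.1557·111.32)² + (-0.1172·91.06)²) = √(300.416388 + 113.896536) = 20.3547 km
T5: √((0.0044·111.32)² + (0.2126·91.06)²) = √(0.239912 + 374.784665) = 19.3656 km
T6: √((0.0874·111.32)² + (-0.0866·91.06)²) = √(94.660602 + 62.185779) = 12.5238 km
T7: √((-0.0325·111.32)² + (0.2336·91.06)²) = √(13.089200 + 452.481647) = 21.5771 km
T8: √((0.1248·111.32)² + (-0.3924·91.06)²) = √(193.008114 + 1276.771822) = 38.3377 km
T9: √((0.2782·111.32)² + (-0.2400·91.06)²) = √(959.092835 + 477.614799) = 37.9039 km
T10: √((0.0536·111.32)² + (0.1441·91.06)²) = √(35.602129 + 172.180218) = 14.4147 km
T11: √((-0.2680·111.32)² + (-0.2093·91.06)²) = √(890.053236 + 363.240068) = 35.4019 km
T12: √((-0.0753·111.32)² + (-0.2089·91.06)²) = √(70.264563 + 361.852995) = 20.7874 km
T13: √((-0.2788·111.32)² + (-0.0894·91.06)²) = √(963.234289 + 66.272039) = 32.0859 km
Sorted: T3 (7.8557 km) < T6 (12.5238 km) < T10 (14.4147 km) < T5 (19.3656 km) < T4 (20.3547 km) < T12 (20.7874 km) < …

T3, T6, T10, T5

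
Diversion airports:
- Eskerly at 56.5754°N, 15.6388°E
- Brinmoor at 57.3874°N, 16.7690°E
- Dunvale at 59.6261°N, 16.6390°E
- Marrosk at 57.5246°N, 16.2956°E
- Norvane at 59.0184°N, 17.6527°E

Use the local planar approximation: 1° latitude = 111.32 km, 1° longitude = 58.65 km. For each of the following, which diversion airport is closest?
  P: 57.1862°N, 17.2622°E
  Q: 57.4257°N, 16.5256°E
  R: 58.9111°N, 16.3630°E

P at 57.1862°N, 17.2622°E:
  Eskerly: 116.9984 km
  Brinmoor: 36.5838 km
  Dunvale: 274.0580 km
  Marrosk: 68.0659 km
  Norvane: 205.2424 km
  → nearest: Brinmoor (36.5838 km)
Q at 57.4257°N, 16.5256°E:
  Eskerly: 108.0036 km
  Brinmoor: 14.8985 km
  Dunvale: 245.0388 km
  Marrosk: 17.4120 km
  Norvane: 189.2217 km
  → nearest: Brinmoor (14.8985 km)
R at 58.9111°N, 16.3630°E:
  Eskerly: 263.4565 km
  Brinmoor: 171.2815 km
  Dunvale: 81.2232 km
  Marrosk: 154.3958 km
  Norvane: 76.5782 km
  → nearest: Norvane (76.5782 km)

P→Brinmoor; Q→Brinmoor; R→Norvane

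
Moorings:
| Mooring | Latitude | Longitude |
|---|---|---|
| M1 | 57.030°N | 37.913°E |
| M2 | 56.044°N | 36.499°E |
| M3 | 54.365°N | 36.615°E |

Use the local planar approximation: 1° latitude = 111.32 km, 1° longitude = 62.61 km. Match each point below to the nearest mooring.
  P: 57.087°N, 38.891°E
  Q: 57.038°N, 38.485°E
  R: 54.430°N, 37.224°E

P→M1; Q→M1; R→M3

P at 57.087°N, 38.891°E:
  M1: 61.560 km
  M2: 189.499 km
  M3: 334.848 km
  → nearest: M1 (61.560 km)
Q at 57.038°N, 38.485°E:
  M1: 35.824 km
  M2: 166.449 km
  M3: 319.764 km
  → nearest: M1 (35.824 km)
R at 54.430°N, 37.224°E:
  M1: 292.629 km
  M2: 185.316 km
  M3: 38.810 km
  → nearest: M3 (38.810 km)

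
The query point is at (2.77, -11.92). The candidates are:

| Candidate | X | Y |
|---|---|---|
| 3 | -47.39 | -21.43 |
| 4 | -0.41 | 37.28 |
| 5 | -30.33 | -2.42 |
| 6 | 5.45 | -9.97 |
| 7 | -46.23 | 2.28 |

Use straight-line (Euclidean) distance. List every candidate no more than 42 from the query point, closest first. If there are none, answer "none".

6, 5

Distances from (2.77, -11.92):
3: 51.05
4: 49.30
5: 34.44
6: 3.31
7: 51.02
Threshold 42: 6 (3.31), 5 (34.44) are within range.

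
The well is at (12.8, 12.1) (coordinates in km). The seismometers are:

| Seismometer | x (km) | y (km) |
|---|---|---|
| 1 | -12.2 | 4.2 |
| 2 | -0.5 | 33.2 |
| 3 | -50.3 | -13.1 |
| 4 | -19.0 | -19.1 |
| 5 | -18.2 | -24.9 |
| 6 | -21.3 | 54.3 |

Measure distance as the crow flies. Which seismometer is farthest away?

3

Distances from (12.8, 12.1):
1: √((-25.0)² + (-7.9)²) = √(625.000 + 62.410) = 26.2 km
2: √((-13.3)² + (21.1)²) = √(176.890 + 445.210) = 24.9 km
3: √((-63.1)² + (-25.2)²) = √(3981.610 + 635.040) = 67.9 km
4: √((-31.8)² + (-31.2)²) = √(1011.240 + 973.440) = 44.5 km
5: √((-31.0)² + (-37.0)²) = √(961.000 + 1369.000) = 48.3 km
6: √((-34.1)² + (42.2)²) = √(1162.810 + 1780.840) = 54.3 km
Maximum: 3 at 67.9 km.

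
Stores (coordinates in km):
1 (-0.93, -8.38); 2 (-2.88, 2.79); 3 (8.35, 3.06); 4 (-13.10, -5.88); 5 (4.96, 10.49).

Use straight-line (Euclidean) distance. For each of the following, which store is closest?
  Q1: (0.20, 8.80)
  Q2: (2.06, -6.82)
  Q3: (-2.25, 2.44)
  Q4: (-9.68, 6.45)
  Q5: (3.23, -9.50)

Q1 at (0.20, 8.80):
  1: 17.217 km
  2: 6.753 km
  3: 9.968 km
  4: 19.809 km
  5: 5.051 km
  → nearest: 5 (5.051 km)
Q2 at (2.06, -6.82):
  1: 3.372 km
  2: 10.805 km
  3: 11.712 km
  4: 15.189 km
  5: 17.551 km
  → nearest: 1 (3.372 km)
Q3 at (-2.25, 2.44):
  1: 10.900 km
  2: 0.721 km
  3: 10.618 km
  4: 13.673 km
  5: 10.807 km
  → nearest: 2 (0.721 km)
Q4 at (-9.68, 6.45):
  1: 17.219 km
  2: 7.722 km
  3: 18.346 km
  4: 12.796 km
  5: 15.187 km
  → nearest: 2 (7.722 km)
Q5 at (3.23, -9.50):
  1: 4.308 km
  2: 13.725 km
  3: 13.563 km
  4: 16.726 km
  5: 20.065 km
  → nearest: 1 (4.308 km)

Q1→5; Q2→1; Q3→2; Q4→2; Q5→1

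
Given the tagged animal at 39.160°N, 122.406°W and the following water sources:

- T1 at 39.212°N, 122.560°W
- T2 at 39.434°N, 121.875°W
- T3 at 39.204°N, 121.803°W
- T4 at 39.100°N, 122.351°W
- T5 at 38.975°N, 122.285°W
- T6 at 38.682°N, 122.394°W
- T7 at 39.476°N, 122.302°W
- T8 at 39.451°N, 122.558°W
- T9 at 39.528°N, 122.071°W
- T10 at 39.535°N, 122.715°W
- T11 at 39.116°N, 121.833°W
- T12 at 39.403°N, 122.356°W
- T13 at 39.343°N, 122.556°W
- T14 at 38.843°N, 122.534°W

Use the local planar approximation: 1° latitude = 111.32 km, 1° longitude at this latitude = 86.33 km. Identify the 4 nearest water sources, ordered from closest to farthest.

Distances from 39.160°N, 122.406°W:
T1: √((0.052·111.32)² + (-0.154·86.33)²) = √(33.50835 + 176.75224) = 14.500 km
T2: √((0.274·111.32)² + (0.531·86.33)²) = √(930.35248 + 2101.41837) = 55.062 km
T3: √((0.044·111.32)² + (0.603·86.33)²) = √(23.99119 + 2709.93021) = 52.287 km
T4: √((-0.060·111.32)² + (0.055·86.33)²) = √(44.61171 + 22.54493) = 8.195 km
T5: √((-0.185·111.32)² + (0.121·86.33)²) = √(424.12107 + 109.11745) = 23.092 km
T6: √((-0.478·111.32)² + (0.012·86.33)²) = √(2831.40626 + 1.07321) = 53.221 km
T7: √((0.316·111.32)² + (0.104·86.33)²) = √(1237.42977 + 80.61023) = 36.305 km
T8: √((0.291·111.32)² + (-0.152·86.33)²) = √(1049.37901 + 172.19108) = 34.951 km
T9: √((0.368·111.32)² + (0.335·86.33)²) = √(1678.19349 + 836.39821) = 50.146 km
T10: √((0.375·111.32)² + (-0.309·86.33)²) = √(1742.64502 + 711.60738) = 49.540 km
T11: √((-0.044·111.32)² + (0.573·86.33)²) = √(23.99119 + 2446.99299) = 49.709 km
T12: √((0.243·111.32)² + (0.050·86.33)²) = √(731.74362 + 18.63217) = 27.393 km
T13: √((0.183·111.32)² + (-0.150·86.33)²) = √(415.00046 + 167.68955) = 24.139 km
T14: √((-0.317·111.32)² + (-0.128·86.33)²) = √(1245.27400 + 122.10780) = 36.978 km
Sorted: T4 (8.195 km) < T1 (14.500 km) < T5 (23.092 km) < T13 (24.139 km) < T12 (27.393 km) < T8 (34.951 km) < …

T4, T1, T5, T13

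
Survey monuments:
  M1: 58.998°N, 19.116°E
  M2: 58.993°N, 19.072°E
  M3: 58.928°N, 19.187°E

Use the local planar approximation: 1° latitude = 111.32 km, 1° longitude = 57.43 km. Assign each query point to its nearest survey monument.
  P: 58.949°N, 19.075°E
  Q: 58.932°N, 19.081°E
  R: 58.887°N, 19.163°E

P→M2; Q→M3; R→M3

P at 58.949°N, 19.075°E:
  M1: √((0.049·111.32)² + (0.041·57.43)²) = √(29.75353 + 5.54428) = 5.941 km
  M2: √((0.044·111.32)² + (-0.003·57.43)²) = √(23.99119 + 0.02968) = 4.901 km
  M3: √((-0.021·111.32)² + (0.112·57.43)²) = √(5.46493 + 41.37268) = 6.844 km
  → nearest: M2 (4.901 km)
Q at 58.932°N, 19.081°E:
  M1: √((0.066·111.32)² + (0.035·57.43)²) = √(53.98017 + 4.04030) = 7.617 km
  M2: √((0.061·111.32)² + (-0.009·57.43)²) = √(46.11116 + 0.26715) = 6.810 km
  M3: √((-0.004·111.32)² + (0.106·57.43)²) = √(0.19827 + 37.05863) = 6.104 km
  → nearest: M3 (6.104 km)
R at 58.887°N, 19.163°E:
  M1: √((0.111·111.32)² + (-0.047·57.43)²) = √(152.68359 + 7.28573) = 12.648 km
  M2: √((0.106·111.32)² + (-0.091·57.43)²) = √(139.23811 + 27.31243) = 12.905 km
  M3: √((0.041·111.32)² + (0.024·57.43)²) = √(20.83119 + 1.89977) = 4.768 km
  → nearest: M3 (4.768 km)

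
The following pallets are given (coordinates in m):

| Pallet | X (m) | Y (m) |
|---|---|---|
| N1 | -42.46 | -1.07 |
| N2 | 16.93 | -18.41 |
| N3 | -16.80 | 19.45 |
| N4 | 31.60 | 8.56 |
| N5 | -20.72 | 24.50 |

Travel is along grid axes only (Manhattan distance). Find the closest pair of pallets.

N3 and N5

Pairwise distances:
N1–N2: 76.73 m
N1–N3: 46.18 m
N1–N4: 83.69 m
N1–N5: 47.31 m
N2–N3: 71.59 m
N2–N4: 41.64 m
N2–N5: 80.56 m
N3–N4: 59.29 m
N3–N5: 8.97 m
N4–N5: 68.26 m
Closest pair: N3–N5 at 8.97 m.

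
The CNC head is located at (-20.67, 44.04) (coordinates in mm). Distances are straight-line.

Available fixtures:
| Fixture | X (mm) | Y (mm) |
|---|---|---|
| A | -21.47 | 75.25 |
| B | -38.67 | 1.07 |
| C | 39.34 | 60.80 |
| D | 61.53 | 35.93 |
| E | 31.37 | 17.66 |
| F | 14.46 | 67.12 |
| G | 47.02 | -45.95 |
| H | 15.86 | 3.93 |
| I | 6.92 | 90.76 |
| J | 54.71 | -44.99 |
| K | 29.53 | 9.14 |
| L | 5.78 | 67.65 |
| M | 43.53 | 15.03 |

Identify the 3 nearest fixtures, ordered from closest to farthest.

Distances from (-20.67, 44.04):
A: 31.22 mm
B: 46.59 mm
C: 62.31 mm
D: 82.60 mm
E: 58.34 mm
F: 42.03 mm
G: 112.61 mm
H: 54.25 mm
I: 54.26 mm
J: 116.66 mm
K: 61.14 mm
L: 35.45 mm
M: 70.45 mm
Sorted: A (31.22 mm) < L (35.45 mm) < F (42.03 mm) < B (46.59 mm) < H (54.25 mm) < …

A, L, F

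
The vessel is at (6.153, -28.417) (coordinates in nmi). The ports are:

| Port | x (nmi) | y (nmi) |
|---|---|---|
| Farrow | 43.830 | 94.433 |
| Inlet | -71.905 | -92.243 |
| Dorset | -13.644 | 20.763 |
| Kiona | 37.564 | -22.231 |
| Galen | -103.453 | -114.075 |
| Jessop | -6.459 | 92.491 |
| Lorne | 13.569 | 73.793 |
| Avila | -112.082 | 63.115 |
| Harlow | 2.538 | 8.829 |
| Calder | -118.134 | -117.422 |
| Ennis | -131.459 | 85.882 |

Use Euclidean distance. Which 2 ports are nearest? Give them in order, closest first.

Kiona, Harlow

Distances from (6.153, -28.417):
Farrow: 128.498 nmi
Inlet: 100.831 nmi
Dorset: 53.015 nmi
Kiona: 32.014 nmi
Galen: 139.107 nmi
Jessop: 121.564 nmi
Lorne: 102.479 nmi
Avila: 149.525 nmi
Harlow: 37.421 nmi
Calder: 152.870 nmi
Ennis: 178.889 nmi
Sorted: Kiona (32.014 nmi) < Harlow (37.421 nmi) < Dorset (53.015 nmi) < Inlet (100.831 nmi) < …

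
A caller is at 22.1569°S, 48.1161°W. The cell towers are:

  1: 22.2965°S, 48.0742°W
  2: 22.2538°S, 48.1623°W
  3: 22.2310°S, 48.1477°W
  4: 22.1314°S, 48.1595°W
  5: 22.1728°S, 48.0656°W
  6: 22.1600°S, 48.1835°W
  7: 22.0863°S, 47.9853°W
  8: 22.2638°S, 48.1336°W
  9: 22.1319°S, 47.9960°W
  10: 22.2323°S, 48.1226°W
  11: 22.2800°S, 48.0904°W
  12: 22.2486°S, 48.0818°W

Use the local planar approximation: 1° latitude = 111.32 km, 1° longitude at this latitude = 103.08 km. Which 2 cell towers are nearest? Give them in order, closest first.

Distances from 22.1569°S, 48.1161°W:
1: √((-0.1396·111.32)² + (0.0419·103.08)²) = √(241.500054 + 18.654210) = 16.1293 km
2: √((-0.0969·111.32)² + (-0.0462·103.08)²) = √(116.357384 + 22.679463) = 11.7914 km
3: √((-0.0741·111.32)² + (-0.0316·103.08)²) = √(68.042899 + 10.610186) = 8.8687 km
4: √((0.0255·111.32)² + (-0.0434·103.08)²) = √(8.057991 + 20.013741) = 5.2983 km
5: √((-0.0159·111.32)² + (0.0505·103.08)²) = √(3.132858 + 27.097647) = 5.4982 km
6: √((-0.0031·111.32)² + (-0.0674·103.08)²) = √(0.119088 + 48.269035) = 6.9562 km
7: √((0.0706·111.32)² + (0.1308·103.08)²) = √(61.766899 + 181.787622) = 15.6062 km
8: √((-0.1069·111.32)² + (-0.0175·103.08)²) = √(141.612570 + 3.254055) = 12.0361 km
9: √((0.0250·111.32)² + (0.1201·103.08)²) = √(7.745089 + 153.262122) = 12.6889 km
10: √((-0.0754·111.32)² + (-0.0065·103.08)²) = √(70.451312 + 0.448927) = 8.4202 km
11: √((-0.1231·111.32)² + (0.0257·103.08)²) = √(187.785693 + 7.018028) = 13.9572 km
12: √((-0.0917·111.32)² + (0.0343·103.08)²) = √(104.204162 + 12.500778) = 10.8030 km
Sorted: 4 (5.2983 km) < 5 (5.4982 km) < 6 (6.9562 km) < 10 (8.4202 km) < …

4, 5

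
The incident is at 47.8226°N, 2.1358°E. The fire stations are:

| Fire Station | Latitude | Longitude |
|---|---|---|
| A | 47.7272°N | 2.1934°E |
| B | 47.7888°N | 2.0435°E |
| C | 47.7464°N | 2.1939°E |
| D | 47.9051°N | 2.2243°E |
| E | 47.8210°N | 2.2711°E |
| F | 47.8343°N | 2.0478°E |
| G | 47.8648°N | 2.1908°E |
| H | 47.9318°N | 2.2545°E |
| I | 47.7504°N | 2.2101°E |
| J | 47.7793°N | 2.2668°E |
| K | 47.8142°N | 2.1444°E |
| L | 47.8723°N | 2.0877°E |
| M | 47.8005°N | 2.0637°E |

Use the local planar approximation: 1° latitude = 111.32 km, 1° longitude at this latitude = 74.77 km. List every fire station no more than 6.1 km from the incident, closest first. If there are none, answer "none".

K, M

Distances from 47.8226°N, 2.1358°E:
A: √((-0.0954·111.32)² + (0.0576·74.77)²) = √(112.782871 + 18.548113) = 11.4600 km
B: √((-0.0338·111.32)² + (-0.0923·74.77)²) = √(14.157279 + 47.627541) = 7.8603 km
C: √((-0.0762·111.32)² + (0.0581·74.77)²) = √(71.954231 + 18.871526) = 9.5303 km
D: √((0.0825·111.32)² + (0.0885·74.77)²) = √(84.344019 + 43.786608) = 11.3195 km
E: √((-0.0016·111.32)² + (0.1353·74.77)²) = √(0.031724 + 102.341165) = 10.1179 km
F: √((0.0117·111.32)² + (-0.0880·74.77)²) = √(1.696360 + 43.293242) = 6.7074 km
G: √((0.0422·111.32)² + (0.0550·74.77)²) = √(22.068423 + 16.911423) = 6.2434 km
H: √((0.1092·111.32)² + (0.1187·74.77)²) = √(147.771837 + 78.769157) = 15.0513 km
I: √((-0.0722·111.32)² + (0.0743·74.77)²) = √(64.598256 + 30.862591) = 9.7704 km
J: √((-0.0433·111.32)² + (0.1310·74.77)²) = √(23.233904 + 95.939478) = 10.9167 km
K: √((-0.0084·111.32)² + (0.0086·74.77)²) = √(0.874390 + 0.413477) = 1.1348 km
L: √((0.0497·111.32)² + (-0.0481·74.77)²) = √(30.609707 + 12.934359) = 6.5988 km
M: √((-0.0221·111.32)² + (-0.0721·74.77)²) = √(6.052446 + 29.061986) = 5.9257 km
Threshold 6.1 km: K (1.1348 km), M (5.9257 km) are within range.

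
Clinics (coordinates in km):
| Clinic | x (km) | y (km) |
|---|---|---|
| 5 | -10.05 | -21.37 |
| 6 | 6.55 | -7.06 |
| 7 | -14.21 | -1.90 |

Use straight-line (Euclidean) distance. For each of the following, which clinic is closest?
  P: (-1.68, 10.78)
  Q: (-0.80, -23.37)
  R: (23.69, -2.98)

P at (-1.68, 10.78):
  5: √((-8.37)² + (-32.15)²) = √(70.0569 + 1033.6225) = 33.22 km
  6: √((8.23)² + (-17.84)²) = √(67.7329 + 318.2656) = 19.65 km
  7: √((-12.53)² + (-12.68)²) = √(157.0009 + 160.7824) = 17.83 km
  → nearest: 7 (17.83 km)
Q at (-0.80, -23.37):
  5: √((-9.25)² + (2.00)²) = √(85.5625 + 4.0000) = 9.46 km
  6: √((7.35)² + (16.31)²) = √(54.0225 + 266.0161) = 17.89 km
  7: √((-13.41)² + (21.47)²) = √(179.8281 + 460.9609) = 25.31 km
  → nearest: 5 (9.46 km)
R at (23.69, -2.98):
  5: √((-33.74)² + (-18.39)²) = √(1138.3876 + 338.1921) = 38.43 km
  6: √((-17.14)² + (-4.08)²) = √(293.7796 + 16.6464) = 17.62 km
  7: √((-37.90)² + (1.08)²) = √(1436.4100 + 1.1664) = 37.92 km
  → nearest: 6 (17.62 km)

P→7; Q→5; R→6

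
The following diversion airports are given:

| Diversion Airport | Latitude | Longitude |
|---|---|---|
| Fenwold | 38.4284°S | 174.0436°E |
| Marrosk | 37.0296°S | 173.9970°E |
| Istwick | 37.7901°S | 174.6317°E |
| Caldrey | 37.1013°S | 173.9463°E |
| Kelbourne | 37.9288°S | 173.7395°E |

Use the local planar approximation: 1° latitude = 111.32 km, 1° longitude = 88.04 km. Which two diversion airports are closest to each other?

Marrosk and Caldrey

Pairwise distances:
Marrosk–Caldrey: 9.1450 km
Fenwold–Kelbourne: 61.7242 km
Istwick–Kelbourne: 80.0524 km
Fenwold–Istwick: 87.9186 km
Caldrey–Kelbourne: 93.8993 km
Istwick–Caldrey: 97.5737 km
Marrosk–Istwick: 101.4376 km
Marrosk–Kelbourne: 102.6340 km
Fenwold–Caldrey: 147.9809 km
Fenwold–Marrosk: 155.7685 km
Closest pair: Marrosk–Caldrey at 9.1450 km.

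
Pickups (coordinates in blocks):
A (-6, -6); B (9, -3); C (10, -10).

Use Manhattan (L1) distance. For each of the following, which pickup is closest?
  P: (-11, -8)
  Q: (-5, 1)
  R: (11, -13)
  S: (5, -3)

P at (-11, -8):
  A: |5| + |2| = 5 + 2 = 7 blocks
  B: |20| + |5| = 20 + 5 = 25 blocks
  C: |21| + |-2| = 21 + 2 = 23 blocks
  → nearest: A (7 blocks)
Q at (-5, 1):
  A: |-1| + |-7| = 1 + 7 = 8 blocks
  B: |14| + |-4| = 14 + 4 = 18 blocks
  C: |15| + |-11| = 15 + 11 = 26 blocks
  → nearest: A (8 blocks)
R at (11, -13):
  A: |-17| + |7| = 17 + 7 = 24 blocks
  B: |-2| + |10| = 2 + 10 = 12 blocks
  C: |-1| + |3| = 1 + 3 = 4 blocks
  → nearest: C (4 blocks)
S at (5, -3):
  A: |-11| + |-3| = 11 + 3 = 14 blocks
  B: |4| + |0| = 4 + 0 = 4 blocks
  C: |5| + |-7| = 5 + 7 = 12 blocks
  → nearest: B (4 blocks)

P→A; Q→A; R→C; S→B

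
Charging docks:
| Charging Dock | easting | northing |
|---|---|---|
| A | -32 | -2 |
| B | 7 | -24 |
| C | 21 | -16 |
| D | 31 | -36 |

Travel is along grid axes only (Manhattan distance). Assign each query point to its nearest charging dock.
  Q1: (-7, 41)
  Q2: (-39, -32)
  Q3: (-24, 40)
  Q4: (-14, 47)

Q1→A; Q2→A; Q3→A; Q4→A

Q1 at (-7, 41):
  A: 68
  B: 79
  C: 85
  D: 115
  → nearest: A (68)
Q2 at (-39, -32):
  A: 37
  B: 54
  C: 76
  D: 74
  → nearest: A (37)
Q3 at (-24, 40):
  A: 50
  B: 95
  C: 101
  D: 131
  → nearest: A (50)
Q4 at (-14, 47):
  A: 67
  B: 92
  C: 98
  D: 128
  → nearest: A (67)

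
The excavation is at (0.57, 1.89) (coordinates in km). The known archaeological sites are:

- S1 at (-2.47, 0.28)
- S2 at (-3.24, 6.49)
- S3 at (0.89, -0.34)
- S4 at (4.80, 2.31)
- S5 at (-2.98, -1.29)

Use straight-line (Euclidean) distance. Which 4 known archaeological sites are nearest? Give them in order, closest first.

S3, S1, S4, S5

Distances from (0.57, 1.89):
S1: √((-3.04)² + (-1.61)²) = √(9.2416 + 2.5921) = 3.44 km
S2: √((-3.81)² + (4.60)²) = √(14.5161 + 21.1600) = 5.97 km
S3: √((0.32)² + (-2.23)²) = √(0.1024 + 4.9729) = 2.25 km
S4: √((4.23)² + (0.42)²) = √(17.8929 + 0.1764) = 4.25 km
S5: √((-3.55)² + (-3.18)²) = √(12.6025 + 10.1124) = 4.77 km
Sorted: S3 (2.25 km) < S1 (3.44 km) < S4 (4.25 km) < S5 (4.77 km) < S2 (5.97 km)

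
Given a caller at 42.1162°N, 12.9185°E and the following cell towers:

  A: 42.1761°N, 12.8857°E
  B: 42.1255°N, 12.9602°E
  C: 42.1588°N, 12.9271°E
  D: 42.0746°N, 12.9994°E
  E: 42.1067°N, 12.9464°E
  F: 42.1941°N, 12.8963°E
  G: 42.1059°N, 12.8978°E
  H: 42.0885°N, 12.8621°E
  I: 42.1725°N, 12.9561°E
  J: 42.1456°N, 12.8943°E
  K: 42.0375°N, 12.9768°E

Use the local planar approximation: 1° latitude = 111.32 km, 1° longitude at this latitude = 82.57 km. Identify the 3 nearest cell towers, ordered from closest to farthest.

G, E, B

Distances from 42.1162°N, 12.9185°E:
A: √((0.0599·111.32)² + (-0.0328·82.57)²) = √(44.463131 + 7.334867) = 7.1971 km
B: √((0.0093·111.32)² + (0.0417·82.57)²) = √(1.071796 + 11.855413) = 3.5954 km
C: √((0.0426·111.32)² + (0.0086·82.57)²) = √(22.488764 + 0.504245) = 4.7951 km
D: √((-0.0416·111.32)² + (0.0809·82.57)²) = √(21.445346 + 44.621238) = 8.1281 km
E: √((-0.0095·111.32)² + (0.0279·82.57)²) = √(1.118391 + 5.307048) = 2.5348 km
F: √((0.0779·111.32)² + (-0.0222·82.57)²) = √(75.200601 + 3.360087) = 8.8634 km
G: √((-0.0103·111.32)² + (-0.0207·82.57)²) = √(1.314682 + 2.921361) = 2.0582 km
H: √((-0.0277·111.32)² + (-0.0564·82.57)²) = √(9.508367 + 21.687165) = 5.5853 km
I: √((0.0563·111.32)² + (0.0376·82.57)²) = √(39.279250 + 9.638740) = 6.9941 km
J: √((0.0294·111.32)² + (-0.0242·82.57)²) = √(10.711272 + 3.992779) = 3.8346 km
K: √((-0.0787·111.32)² + (0.0583·82.57)²) = √(76.753088 + 23.172969) = 9.9963 km
Sorted: G (2.0582 km) < E (2.5348 km) < B (3.5954 km) < J (3.8346 km) < C (4.7951 km) < …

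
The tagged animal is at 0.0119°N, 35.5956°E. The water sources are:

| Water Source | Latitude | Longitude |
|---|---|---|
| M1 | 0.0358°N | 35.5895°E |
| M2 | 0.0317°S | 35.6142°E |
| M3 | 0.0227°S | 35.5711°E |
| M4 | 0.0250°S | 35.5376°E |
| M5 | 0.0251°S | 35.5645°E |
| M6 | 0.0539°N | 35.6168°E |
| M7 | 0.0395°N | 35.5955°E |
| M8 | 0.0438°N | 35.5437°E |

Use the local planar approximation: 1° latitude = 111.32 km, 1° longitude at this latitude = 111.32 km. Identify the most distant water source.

M4

Distances from 0.0119°N, 35.5956°E:
M1: √((0.0239·111.32)² + (-0.0061·111.32)²) = √(7.078516 + 0.461112) = 2.7458 km
M2: √((-0.0436·111.32)² + (0.0186·111.32)²) = √(23.556967 + 4.287186) = 5.2768 km
M3: √((-0.0346·111.32)² + (-0.0245·111.32)²) = √(14.835377 + 7.438383) = 4.7195 km
M4: √((-0.0369·111.32)² + (-0.0580·111.32)²) = √(16.873265 + 41.687167) = 7.6525 km
M5: √((-0.0370·111.32)² + (-0.0311·111.32)²) = √(16.964843 + 11.985804) = 5.3806 km
M6: √((0.0420·111.32)² + (0.0212·111.32)²) = √(21.859739 + 5.569524) = 5.2373 km
M7: √((0.0276·111.32)² + (-0.0001·111.32)²) = √(9.439838 + 0.000124) = 3.0725 km
M8: √((0.0319·111.32)² + (-0.0519·111.32)²) = √(12.610368 + 33.379599) = 6.7816 km
Maximum: M4 at 7.6525 km.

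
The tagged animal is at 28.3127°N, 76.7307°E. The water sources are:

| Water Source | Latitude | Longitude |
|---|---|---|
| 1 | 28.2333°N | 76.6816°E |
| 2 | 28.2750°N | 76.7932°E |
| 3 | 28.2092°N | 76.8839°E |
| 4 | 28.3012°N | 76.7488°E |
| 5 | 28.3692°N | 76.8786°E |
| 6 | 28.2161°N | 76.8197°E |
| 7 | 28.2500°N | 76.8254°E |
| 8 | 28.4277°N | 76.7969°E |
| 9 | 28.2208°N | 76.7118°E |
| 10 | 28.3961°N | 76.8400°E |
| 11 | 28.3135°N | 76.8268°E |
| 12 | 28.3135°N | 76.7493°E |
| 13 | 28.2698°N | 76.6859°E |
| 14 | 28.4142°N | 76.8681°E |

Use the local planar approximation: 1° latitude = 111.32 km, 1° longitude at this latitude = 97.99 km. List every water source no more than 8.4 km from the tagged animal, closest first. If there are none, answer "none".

Distances from 28.3127°N, 76.7307°E:
1: 10.0635 km
2: 7.4243 km
3: 18.9238 km
4: 2.1874 km
5: 15.7987 km
6: 13.8454 km
7: 11.6116 km
8: 14.3515 km
9: 10.3966 km
10: 14.1741 km
11: 9.4173 km
12: 1.8248 km
13: 6.4868 km
14: 17.5767 km
Threshold 8.4 km: 12 (1.8248 km), 4 (2.1874 km), 13 (6.4868 km), 2 (7.4243 km) are within range.

12, 4, 13, 2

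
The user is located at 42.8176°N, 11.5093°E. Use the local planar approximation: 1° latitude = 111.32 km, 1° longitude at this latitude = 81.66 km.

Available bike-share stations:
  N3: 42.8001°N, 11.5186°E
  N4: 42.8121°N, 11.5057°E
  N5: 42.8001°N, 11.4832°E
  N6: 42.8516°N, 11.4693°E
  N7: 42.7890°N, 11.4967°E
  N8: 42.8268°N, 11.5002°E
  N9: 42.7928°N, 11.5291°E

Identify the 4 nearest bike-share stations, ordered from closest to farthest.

N4, N8, N3, N5

Distances from 42.8176°N, 11.5093°E:
N3: √((-0.0175·111.32)² + (0.0093·81.66)²) = √(3.795094 + 0.576746) = 2.0909 km
N4: √((-0.0055·111.32)² + (-0.0036·81.66)²) = √(0.374862 + 0.086422) = 0.6792 km
N5: √((-0.0175·111.32)² + (-0.0261·81.66)²) = √(3.795094 + 4.542551) = 2.8875 km
N6: √((0.0340·111.32)² + (-0.0400·81.66)²) = √(14.325317 + 10.669369) = 4.9995 km
N7: √((-0.0286·111.32)² + (-0.0126·81.66)²) = √(10.136277 + 1.058668) = 3.3459 km
N8: √((0.0092·111.32)² + (-0.0091·81.66)²) = √(1.048871 + 0.552207) = 1.2653 km
N9: √((-0.0248·111.32)² + (0.0198·81.66)²) = √(7.621663 + 2.614262) = 3.1994 km
Sorted: N4 (0.6792 km) < N8 (1.2653 km) < N3 (2.0909 km) < N5 (2.8875 km) < N9 (3.1994 km) < N7 (3.3459 km) < …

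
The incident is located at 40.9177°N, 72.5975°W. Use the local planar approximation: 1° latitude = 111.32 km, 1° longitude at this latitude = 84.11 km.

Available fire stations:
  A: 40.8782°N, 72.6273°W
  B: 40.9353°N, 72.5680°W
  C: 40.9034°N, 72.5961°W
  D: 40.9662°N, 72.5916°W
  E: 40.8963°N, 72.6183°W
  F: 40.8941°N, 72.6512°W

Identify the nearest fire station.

Distances from 40.9177°N, 72.5975°W:
A: 5.0614 km
B: 3.1615 km
C: 1.5962 km
D: 5.4218 km
E: 2.9556 km
F: 5.2252 km
Minimum: C at 1.5962 km.

C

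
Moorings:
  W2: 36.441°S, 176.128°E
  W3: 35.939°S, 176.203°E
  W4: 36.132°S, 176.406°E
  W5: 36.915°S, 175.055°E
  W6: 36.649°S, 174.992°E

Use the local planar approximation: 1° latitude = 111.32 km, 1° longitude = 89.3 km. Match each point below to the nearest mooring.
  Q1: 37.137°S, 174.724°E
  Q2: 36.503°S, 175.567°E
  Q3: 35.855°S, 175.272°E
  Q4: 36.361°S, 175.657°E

Q1 at 37.137°S, 174.724°E:
  W2: √((0.696·111.32)² + (1.404·89.3)²) = √(6002.95205 + 15719.44228) = 147.385 km
  W3: √((1.198·111.32)² + (1.479·89.3)²) = √(17785.25234 + 17443.72638) = 187.694 km
  W4: √((1.005·111.32)² + (1.682·89.3)²) = √(12516.37363 + 22560.82105) = 187.289 km
  W5: √((0.222·111.32)² + (0.331·89.3)²) = √(610.73435 + 873.69310) = 38.528 km
  W6: √((0.488·111.32)² + (0.268·89.3)²) = √(2951.11436 + 572.75977) = 59.362 km
  → nearest: W5 (38.528 km)
Q2 at 36.503°S, 175.567°E:
  W2: √((0.062·111.32)² + (0.561·89.3)²) = √(47.63540 + 2509.73947) = 50.570 km
  W3: √((0.564·111.32)² + (0.636·89.3)²) = √(3941.89093 + 3225.64931) = 84.661 km
  W4: √((0.371·111.32)² + (0.839·89.3)²) = √(1705.66687 + 5613.41098) = 85.552 km
  W5: √((-0.412·111.32)² + (-0.512·89.3)²) = √(2103.49182 + 2090.46471) = 64.761 km
  W6: √((-0.146·111.32)² + (-0.575·89.3)²) = √(264.15091 + 2636.56576) = 53.858 km
  → nearest: W2 (50.570 km)
Q3 at 35.855°S, 175.272°E:
  W2: √((-0.586·111.32)² + (0.856·89.3)²) = √(4255.41213 + 5843.19590) = 100.492 km
  W3: √((-0.084·111.32)² + (0.931·89.3)²) = √(87.43896 + 6911.97693) = 83.663 km
  W4: √((-0.277·111.32)² + (1.134·89.3)²) = √(950.83669 + 10254.84326) = 105.857 km
  W5: √((-1.060·111.32)² + (-0.217·89.3)²) = √(13923.81120 + 375.51076) = 119.580 km
  W6: √((-0.794·111.32)² + (-0.280·89.3)²) = √(7812.45269 + 625.20002) = 91.857 km
  → nearest: W3 (83.663 km)
Q4 at 36.361°S, 175.657°E:
  W2: √((-0.080·111.32)² + (0.471·89.3)²) = √(79.30971 + 1769.06884) = 42.993 km
  W3: √((0.422·111.32)² + (0.546·89.3)²) = √(2206.84229 + 2377.32306) = 67.706 km
  W4: √((0.229·111.32)² + (0.749·89.3)²) = √(649.85634 + 4473.69686) = 71.579 km
  W5: √((-0.554·111.32)² + (-0.602·89.3)²) = √(3803.34678 + 2889.98707) = 81.813 km
  W6: √((-0.288·111.32)² + (-0.665·89.3)²) = √(1027.85386 + 3526.51884) = 67.486 km
  → nearest: W2 (42.993 km)

Q1→W5; Q2→W2; Q3→W3; Q4→W2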